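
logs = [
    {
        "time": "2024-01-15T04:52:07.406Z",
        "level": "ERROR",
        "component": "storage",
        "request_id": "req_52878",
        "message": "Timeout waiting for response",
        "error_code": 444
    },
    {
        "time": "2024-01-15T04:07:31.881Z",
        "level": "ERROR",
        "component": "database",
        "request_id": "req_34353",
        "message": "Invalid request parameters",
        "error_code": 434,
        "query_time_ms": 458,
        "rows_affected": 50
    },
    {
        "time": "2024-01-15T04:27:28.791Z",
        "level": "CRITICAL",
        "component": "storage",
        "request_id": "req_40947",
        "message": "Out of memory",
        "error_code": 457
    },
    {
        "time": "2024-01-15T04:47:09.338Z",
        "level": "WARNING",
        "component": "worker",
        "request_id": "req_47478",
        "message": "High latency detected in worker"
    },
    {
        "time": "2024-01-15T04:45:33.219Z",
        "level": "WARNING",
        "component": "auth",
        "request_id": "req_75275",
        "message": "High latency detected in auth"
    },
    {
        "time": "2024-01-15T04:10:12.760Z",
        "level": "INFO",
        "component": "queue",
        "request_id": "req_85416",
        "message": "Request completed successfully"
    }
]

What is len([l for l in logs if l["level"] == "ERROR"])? 2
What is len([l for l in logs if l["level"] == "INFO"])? 1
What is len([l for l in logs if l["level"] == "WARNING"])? 2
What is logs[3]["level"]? "WARNING"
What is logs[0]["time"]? "2024-01-15T04:52:07.406Z"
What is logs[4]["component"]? "auth"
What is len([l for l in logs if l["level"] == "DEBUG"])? 0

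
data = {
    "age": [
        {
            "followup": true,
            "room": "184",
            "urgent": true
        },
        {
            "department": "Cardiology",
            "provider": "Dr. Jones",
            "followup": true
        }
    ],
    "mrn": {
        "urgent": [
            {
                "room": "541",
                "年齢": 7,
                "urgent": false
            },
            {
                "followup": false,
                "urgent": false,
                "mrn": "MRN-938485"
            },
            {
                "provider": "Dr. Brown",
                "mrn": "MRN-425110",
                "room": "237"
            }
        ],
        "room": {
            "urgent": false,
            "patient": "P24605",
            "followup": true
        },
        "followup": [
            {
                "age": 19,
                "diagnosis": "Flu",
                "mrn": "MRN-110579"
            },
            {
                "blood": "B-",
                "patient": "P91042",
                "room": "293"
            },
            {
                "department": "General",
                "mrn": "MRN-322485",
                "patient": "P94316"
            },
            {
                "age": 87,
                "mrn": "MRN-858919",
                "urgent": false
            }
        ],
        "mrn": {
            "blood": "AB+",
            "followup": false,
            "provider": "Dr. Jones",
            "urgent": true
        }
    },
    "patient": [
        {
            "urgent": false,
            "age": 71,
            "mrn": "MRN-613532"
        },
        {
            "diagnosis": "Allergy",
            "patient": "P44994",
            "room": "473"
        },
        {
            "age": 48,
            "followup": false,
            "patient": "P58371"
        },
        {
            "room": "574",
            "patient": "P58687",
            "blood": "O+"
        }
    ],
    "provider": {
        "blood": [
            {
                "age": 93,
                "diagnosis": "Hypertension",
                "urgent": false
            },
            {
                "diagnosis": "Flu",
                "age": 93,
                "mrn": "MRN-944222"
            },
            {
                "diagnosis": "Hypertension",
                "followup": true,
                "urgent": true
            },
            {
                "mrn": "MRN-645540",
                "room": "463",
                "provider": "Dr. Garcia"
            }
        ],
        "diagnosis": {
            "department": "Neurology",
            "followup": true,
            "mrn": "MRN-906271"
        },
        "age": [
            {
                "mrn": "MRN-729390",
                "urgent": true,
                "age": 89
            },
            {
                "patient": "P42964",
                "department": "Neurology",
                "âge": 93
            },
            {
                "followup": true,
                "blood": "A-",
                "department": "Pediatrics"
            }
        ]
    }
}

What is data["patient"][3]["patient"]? "P58687"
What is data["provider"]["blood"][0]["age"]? 93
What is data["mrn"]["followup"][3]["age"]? 87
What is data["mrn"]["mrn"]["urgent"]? True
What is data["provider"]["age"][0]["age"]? 89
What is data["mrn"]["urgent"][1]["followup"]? False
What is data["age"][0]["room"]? "184"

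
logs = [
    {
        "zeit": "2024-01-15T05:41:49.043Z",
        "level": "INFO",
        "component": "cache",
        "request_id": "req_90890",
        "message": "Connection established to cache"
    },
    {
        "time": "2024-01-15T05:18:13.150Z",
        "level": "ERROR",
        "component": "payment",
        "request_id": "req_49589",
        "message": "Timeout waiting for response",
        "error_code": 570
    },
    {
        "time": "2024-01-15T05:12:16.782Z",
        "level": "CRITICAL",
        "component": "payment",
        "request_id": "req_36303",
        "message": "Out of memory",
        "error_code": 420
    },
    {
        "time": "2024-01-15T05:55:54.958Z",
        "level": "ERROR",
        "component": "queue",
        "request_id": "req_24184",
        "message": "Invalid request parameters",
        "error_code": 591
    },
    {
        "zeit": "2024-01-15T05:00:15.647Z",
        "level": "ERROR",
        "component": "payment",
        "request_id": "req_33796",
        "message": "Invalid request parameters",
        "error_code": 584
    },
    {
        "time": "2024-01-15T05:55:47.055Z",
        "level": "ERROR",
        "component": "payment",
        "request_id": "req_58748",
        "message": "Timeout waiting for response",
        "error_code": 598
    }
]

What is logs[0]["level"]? "INFO"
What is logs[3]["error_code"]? 591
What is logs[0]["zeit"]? "2024-01-15T05:41:49.043Z"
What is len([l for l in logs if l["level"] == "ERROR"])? 4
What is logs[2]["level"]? "CRITICAL"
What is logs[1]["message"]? "Timeout waiting for response"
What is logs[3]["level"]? "ERROR"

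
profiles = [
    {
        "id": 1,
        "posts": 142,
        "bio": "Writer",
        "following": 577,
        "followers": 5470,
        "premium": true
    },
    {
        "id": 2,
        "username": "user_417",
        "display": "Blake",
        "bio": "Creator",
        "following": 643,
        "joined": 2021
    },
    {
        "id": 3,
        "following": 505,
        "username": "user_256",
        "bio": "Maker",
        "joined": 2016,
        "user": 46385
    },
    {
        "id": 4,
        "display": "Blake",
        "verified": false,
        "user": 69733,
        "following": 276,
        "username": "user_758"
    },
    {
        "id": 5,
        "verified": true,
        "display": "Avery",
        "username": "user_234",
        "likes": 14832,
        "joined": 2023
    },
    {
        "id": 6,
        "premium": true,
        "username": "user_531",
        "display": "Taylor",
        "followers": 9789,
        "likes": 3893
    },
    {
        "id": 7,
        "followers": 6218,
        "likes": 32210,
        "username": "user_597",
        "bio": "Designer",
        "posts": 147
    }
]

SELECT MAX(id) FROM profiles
7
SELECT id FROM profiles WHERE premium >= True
[1, 6]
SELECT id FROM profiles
[1, 2, 3, 4, 5, 6, 7]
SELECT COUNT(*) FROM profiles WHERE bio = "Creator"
1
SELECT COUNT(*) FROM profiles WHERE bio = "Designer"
1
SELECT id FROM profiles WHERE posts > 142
[7]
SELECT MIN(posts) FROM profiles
142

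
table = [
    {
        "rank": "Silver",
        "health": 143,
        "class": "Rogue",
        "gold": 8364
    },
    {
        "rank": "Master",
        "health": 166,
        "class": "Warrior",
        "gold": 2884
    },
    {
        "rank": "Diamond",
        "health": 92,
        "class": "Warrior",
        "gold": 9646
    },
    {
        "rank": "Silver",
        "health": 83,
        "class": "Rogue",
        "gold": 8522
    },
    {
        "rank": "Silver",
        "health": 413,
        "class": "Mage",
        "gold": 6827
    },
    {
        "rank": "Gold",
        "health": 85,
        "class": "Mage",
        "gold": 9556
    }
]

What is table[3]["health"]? 83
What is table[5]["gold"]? 9556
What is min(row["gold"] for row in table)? 2884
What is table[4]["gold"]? 6827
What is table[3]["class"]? "Rogue"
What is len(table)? 6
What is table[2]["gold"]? 9646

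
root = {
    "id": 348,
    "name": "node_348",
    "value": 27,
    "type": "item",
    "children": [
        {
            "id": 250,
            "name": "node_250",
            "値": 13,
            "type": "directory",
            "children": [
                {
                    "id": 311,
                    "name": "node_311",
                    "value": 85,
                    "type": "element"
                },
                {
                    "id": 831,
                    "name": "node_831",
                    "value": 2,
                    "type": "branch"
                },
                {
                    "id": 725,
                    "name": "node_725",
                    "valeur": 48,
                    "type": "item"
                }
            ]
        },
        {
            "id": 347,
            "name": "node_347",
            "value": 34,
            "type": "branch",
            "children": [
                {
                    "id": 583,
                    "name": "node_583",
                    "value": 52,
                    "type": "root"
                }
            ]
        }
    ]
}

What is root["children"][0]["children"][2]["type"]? "item"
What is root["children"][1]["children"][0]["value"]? 52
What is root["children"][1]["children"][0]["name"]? "node_583"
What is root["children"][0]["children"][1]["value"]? 2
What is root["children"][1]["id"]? 347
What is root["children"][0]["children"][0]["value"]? 85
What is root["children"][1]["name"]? "node_347"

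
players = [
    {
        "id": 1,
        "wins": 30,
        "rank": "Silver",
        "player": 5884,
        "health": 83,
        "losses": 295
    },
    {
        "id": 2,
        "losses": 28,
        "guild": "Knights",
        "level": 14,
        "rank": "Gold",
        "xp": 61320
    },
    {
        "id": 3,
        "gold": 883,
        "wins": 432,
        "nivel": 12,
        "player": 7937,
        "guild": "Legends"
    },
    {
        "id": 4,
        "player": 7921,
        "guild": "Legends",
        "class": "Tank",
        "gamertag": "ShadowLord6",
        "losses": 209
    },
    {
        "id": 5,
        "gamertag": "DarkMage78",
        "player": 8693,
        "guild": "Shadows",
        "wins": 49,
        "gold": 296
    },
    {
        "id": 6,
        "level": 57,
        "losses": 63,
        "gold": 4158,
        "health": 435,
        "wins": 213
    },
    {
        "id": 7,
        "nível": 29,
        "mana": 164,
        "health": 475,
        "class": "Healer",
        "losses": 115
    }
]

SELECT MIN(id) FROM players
1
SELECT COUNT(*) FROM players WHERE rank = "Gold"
1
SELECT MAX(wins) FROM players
432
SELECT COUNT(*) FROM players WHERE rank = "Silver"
1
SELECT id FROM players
[1, 2, 3, 4, 5, 6, 7]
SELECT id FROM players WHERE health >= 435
[6, 7]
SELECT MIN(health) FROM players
83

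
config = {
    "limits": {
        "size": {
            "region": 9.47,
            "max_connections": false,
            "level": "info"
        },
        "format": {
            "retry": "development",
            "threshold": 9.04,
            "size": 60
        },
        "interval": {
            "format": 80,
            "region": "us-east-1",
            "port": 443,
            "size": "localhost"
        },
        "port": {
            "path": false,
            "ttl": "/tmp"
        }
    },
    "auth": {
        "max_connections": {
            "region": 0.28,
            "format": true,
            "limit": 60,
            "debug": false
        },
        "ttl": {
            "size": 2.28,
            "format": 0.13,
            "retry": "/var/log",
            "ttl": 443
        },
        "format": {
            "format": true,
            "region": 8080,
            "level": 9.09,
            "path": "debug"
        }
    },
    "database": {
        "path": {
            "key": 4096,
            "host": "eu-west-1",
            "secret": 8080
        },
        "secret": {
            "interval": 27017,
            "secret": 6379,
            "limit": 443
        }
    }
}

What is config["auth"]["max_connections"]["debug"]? False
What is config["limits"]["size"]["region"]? 9.47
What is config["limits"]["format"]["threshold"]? 9.04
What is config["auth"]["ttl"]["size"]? 2.28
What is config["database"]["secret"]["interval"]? 27017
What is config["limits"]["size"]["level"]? "info"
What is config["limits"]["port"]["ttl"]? "/tmp"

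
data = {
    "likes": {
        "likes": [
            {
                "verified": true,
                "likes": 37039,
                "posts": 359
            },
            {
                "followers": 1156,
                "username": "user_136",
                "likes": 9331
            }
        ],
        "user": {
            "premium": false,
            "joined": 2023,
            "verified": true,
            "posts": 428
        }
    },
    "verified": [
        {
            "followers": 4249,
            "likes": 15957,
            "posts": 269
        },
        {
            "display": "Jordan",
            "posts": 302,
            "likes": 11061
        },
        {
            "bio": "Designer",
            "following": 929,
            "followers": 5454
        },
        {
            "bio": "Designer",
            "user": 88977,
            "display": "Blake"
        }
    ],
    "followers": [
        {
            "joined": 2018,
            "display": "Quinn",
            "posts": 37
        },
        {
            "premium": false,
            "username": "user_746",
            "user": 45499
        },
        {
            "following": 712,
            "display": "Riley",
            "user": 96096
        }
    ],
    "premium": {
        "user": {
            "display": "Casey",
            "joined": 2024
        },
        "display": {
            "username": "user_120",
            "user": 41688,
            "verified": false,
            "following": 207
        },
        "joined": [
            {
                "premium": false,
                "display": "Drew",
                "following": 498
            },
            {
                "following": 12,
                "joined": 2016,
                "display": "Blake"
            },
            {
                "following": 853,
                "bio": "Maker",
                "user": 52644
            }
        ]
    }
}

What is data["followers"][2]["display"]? "Riley"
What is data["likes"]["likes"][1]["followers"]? 1156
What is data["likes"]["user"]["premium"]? False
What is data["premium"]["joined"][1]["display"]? "Blake"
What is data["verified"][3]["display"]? "Blake"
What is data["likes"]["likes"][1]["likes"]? 9331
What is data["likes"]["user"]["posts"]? 428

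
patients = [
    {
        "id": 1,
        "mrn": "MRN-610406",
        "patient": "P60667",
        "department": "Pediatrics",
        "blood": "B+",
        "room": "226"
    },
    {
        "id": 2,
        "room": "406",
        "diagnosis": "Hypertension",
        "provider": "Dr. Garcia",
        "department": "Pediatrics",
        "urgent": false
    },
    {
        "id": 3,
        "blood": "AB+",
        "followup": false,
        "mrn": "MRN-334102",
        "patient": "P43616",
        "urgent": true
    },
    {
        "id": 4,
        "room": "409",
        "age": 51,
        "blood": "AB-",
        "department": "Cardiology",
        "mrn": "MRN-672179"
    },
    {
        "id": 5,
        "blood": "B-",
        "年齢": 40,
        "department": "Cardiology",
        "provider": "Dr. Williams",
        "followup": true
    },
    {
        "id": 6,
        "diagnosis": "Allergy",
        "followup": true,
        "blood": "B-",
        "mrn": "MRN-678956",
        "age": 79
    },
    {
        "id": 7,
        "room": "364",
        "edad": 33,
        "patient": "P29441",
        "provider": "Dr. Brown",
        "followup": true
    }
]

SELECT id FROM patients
[1, 2, 3, 4, 5, 6, 7]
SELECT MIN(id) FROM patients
1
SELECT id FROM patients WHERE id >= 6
[6, 7]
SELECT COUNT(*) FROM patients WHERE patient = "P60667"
1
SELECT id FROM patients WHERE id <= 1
[1]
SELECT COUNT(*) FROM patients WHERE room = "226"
1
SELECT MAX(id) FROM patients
7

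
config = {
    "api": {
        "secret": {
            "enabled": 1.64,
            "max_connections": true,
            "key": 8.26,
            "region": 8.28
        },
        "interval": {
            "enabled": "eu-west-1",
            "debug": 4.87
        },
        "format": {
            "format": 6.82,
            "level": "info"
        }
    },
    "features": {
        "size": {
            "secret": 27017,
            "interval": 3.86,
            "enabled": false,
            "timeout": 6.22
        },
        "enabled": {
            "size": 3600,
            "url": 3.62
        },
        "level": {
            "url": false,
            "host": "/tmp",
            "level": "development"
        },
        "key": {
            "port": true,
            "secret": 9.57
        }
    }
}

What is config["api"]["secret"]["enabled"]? 1.64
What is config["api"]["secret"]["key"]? 8.26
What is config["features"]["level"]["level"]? "development"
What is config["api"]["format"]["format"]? 6.82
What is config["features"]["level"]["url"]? False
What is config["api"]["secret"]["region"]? 8.28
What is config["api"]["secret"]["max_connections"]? True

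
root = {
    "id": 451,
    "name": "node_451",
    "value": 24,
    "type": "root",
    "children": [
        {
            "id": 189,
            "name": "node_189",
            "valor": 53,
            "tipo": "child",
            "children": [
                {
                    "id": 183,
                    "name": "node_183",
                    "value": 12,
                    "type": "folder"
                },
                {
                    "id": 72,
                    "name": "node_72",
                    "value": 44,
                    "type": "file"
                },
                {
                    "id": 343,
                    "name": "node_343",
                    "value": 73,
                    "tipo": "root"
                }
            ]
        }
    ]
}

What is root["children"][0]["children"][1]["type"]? "file"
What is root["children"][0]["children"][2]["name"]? "node_343"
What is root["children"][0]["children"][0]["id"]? 183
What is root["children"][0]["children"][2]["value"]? 73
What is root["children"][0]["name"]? "node_189"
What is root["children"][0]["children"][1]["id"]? 72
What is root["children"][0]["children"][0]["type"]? "folder"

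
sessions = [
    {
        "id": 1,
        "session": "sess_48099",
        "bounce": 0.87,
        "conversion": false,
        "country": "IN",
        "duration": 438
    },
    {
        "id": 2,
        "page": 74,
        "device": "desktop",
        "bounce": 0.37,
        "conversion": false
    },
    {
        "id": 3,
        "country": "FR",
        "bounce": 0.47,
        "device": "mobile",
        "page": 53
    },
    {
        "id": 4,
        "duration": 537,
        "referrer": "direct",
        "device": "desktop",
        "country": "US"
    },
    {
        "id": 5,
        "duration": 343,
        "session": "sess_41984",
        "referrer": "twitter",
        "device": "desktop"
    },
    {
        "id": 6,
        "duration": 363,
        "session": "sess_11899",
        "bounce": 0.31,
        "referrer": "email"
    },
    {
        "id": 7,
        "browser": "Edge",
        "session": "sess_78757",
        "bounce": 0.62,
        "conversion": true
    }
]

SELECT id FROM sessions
[1, 2, 3, 4, 5, 6, 7]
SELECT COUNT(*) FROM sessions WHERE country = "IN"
1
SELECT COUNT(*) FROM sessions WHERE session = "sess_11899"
1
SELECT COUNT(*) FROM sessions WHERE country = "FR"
1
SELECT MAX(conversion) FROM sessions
True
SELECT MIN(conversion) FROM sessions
False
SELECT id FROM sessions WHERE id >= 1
[1, 2, 3, 4, 5, 6, 7]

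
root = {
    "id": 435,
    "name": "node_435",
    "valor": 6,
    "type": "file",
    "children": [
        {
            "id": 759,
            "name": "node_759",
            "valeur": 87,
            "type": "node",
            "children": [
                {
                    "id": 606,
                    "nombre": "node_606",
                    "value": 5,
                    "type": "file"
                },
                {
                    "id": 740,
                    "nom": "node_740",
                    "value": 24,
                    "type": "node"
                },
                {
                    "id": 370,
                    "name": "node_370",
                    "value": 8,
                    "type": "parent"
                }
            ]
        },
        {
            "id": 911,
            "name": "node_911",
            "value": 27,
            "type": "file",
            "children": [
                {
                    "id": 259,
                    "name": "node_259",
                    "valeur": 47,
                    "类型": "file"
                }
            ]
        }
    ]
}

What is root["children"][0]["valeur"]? 87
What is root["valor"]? 6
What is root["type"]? "file"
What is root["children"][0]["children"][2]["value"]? 8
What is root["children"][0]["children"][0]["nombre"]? "node_606"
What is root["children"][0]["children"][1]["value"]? 24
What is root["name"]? "node_435"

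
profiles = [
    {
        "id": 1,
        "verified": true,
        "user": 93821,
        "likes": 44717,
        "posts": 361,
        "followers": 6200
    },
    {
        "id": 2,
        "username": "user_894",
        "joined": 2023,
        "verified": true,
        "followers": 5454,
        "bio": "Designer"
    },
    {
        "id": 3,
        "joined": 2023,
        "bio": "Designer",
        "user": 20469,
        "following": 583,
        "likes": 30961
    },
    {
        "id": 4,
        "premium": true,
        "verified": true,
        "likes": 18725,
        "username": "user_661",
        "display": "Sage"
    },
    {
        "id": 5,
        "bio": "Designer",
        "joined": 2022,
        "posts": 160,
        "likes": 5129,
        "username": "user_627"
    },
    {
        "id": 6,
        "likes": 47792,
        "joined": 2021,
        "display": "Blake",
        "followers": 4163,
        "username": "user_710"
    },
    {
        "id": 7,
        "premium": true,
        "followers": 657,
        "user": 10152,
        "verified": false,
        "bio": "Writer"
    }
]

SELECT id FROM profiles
[1, 2, 3, 4, 5, 6, 7]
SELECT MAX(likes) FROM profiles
47792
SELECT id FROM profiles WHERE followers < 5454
[6, 7]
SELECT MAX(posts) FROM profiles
361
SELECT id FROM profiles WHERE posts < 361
[5]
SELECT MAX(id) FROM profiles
7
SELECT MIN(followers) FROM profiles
657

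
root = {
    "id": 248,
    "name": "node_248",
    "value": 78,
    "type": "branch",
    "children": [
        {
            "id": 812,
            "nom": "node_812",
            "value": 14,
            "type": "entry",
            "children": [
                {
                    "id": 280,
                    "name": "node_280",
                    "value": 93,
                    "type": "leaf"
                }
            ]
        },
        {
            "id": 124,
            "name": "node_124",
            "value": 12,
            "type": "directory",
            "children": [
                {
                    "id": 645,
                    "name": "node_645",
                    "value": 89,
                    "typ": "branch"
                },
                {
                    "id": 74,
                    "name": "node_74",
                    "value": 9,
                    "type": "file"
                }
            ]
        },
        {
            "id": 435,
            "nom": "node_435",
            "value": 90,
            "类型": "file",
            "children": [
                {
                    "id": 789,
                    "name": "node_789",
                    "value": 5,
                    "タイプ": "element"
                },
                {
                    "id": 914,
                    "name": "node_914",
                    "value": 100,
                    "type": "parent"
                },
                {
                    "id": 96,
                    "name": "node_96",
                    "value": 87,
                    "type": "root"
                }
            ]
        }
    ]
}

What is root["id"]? 248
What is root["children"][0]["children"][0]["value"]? 93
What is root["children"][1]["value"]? 12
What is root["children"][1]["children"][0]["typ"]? "branch"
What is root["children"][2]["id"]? 435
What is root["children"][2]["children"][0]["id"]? 789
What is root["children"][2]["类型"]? "file"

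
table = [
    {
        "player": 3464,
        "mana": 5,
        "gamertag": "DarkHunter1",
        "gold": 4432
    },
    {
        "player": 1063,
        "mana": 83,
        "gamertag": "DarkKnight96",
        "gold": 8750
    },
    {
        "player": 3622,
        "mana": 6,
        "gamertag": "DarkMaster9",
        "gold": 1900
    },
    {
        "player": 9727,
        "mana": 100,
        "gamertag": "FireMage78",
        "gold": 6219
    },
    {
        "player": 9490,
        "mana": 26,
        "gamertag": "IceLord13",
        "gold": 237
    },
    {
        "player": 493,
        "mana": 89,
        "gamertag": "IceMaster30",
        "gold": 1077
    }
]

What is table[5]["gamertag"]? "IceMaster30"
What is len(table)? 6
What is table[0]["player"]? 3464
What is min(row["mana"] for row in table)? 5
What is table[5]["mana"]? 89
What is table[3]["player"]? 9727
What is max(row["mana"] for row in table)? 100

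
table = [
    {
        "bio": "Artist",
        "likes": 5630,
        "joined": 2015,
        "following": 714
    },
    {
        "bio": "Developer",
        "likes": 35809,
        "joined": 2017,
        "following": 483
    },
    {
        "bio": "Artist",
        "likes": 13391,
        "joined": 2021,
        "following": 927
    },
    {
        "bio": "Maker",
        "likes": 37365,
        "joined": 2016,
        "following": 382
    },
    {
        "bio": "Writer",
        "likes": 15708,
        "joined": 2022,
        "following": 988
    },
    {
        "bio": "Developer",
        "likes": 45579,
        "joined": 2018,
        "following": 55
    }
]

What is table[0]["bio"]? "Artist"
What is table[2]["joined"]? 2021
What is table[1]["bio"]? "Developer"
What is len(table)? 6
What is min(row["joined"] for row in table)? 2015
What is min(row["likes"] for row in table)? 5630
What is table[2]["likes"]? 13391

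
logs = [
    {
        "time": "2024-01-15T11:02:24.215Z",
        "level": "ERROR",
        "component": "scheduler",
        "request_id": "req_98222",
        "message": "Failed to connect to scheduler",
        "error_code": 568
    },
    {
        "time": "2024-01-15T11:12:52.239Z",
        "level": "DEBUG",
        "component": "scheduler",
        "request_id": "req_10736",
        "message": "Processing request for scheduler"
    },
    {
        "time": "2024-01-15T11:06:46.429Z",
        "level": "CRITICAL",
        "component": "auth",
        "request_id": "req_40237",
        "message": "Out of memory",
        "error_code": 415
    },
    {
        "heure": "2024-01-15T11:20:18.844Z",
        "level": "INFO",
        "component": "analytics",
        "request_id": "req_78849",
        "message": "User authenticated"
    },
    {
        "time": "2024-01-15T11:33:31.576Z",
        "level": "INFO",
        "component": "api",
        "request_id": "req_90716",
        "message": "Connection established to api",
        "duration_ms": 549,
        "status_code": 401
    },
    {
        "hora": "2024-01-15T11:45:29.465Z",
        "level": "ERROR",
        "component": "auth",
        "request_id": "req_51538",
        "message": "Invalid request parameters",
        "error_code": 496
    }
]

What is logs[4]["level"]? "INFO"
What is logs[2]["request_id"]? "req_40237"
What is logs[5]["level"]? "ERROR"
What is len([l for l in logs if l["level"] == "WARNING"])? 0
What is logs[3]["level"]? "INFO"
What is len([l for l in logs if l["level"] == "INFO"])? 2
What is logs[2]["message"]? "Out of memory"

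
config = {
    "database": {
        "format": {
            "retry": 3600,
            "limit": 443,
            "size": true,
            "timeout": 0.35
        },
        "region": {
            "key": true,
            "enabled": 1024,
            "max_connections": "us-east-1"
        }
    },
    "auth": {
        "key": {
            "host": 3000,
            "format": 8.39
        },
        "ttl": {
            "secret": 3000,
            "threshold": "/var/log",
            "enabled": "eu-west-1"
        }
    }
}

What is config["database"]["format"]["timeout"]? 0.35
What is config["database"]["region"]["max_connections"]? "us-east-1"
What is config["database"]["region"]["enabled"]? 1024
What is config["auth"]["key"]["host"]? 3000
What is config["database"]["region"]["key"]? True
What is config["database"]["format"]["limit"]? 443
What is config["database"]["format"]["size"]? True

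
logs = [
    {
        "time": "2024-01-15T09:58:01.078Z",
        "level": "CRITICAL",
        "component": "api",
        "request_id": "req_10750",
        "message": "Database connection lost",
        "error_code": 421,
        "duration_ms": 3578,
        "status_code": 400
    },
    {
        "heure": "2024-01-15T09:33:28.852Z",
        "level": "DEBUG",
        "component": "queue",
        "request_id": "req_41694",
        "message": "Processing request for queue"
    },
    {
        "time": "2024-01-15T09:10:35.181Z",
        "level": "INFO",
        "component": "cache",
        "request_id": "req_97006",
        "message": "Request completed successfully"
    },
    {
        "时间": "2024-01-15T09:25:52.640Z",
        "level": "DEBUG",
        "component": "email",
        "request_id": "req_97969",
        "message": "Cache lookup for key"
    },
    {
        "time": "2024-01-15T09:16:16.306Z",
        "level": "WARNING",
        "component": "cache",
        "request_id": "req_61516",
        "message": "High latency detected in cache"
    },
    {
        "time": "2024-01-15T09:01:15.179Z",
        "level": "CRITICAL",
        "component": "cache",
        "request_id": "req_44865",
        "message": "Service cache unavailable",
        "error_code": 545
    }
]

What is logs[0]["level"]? "CRITICAL"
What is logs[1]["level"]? "DEBUG"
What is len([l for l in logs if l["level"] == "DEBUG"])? 2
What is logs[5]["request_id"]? "req_44865"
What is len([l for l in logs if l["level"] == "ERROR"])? 0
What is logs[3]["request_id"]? "req_97969"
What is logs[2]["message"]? "Request completed successfully"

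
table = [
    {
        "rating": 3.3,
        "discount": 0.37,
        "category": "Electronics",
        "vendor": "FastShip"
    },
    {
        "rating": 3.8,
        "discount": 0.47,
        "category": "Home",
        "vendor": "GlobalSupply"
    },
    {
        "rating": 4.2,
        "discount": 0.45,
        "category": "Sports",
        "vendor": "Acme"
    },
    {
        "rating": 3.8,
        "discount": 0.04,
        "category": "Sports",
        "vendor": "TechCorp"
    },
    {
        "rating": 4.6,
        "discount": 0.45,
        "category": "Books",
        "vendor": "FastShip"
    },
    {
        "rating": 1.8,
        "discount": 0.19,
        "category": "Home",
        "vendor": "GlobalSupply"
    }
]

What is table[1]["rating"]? 3.8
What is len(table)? 6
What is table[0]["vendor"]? "FastShip"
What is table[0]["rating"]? 3.3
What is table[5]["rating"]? 1.8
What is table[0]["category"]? "Electronics"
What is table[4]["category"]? "Books"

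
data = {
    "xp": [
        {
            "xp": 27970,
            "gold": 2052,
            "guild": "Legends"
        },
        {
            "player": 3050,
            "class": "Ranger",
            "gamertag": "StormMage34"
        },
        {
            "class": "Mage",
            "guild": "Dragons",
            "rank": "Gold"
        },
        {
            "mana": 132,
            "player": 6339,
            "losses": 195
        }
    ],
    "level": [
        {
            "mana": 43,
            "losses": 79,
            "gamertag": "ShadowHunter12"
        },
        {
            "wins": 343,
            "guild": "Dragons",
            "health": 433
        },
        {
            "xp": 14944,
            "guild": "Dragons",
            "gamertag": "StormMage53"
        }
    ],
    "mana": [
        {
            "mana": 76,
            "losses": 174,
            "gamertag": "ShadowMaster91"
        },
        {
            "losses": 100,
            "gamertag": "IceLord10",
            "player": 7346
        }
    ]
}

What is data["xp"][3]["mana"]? 132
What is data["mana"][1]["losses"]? 100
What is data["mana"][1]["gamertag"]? "IceLord10"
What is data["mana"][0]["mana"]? 76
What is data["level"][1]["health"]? 433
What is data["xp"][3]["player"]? 6339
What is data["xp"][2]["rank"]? "Gold"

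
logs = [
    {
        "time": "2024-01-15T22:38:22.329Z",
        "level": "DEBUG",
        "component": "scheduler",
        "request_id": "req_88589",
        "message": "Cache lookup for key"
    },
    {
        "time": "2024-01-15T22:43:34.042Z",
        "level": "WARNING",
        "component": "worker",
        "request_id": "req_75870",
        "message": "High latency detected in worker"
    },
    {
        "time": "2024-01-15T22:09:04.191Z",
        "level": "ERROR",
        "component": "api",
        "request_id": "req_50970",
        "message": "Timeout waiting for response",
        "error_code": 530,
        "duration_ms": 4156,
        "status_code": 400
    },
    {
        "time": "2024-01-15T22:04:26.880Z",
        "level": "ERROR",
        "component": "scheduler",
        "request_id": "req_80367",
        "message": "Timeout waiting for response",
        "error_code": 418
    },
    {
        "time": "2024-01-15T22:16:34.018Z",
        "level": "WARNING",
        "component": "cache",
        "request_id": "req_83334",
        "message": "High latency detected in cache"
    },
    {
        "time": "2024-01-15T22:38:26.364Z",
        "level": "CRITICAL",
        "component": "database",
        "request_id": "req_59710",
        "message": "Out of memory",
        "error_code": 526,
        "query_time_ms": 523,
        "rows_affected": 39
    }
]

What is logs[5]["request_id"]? "req_59710"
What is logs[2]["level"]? "ERROR"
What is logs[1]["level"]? "WARNING"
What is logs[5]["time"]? "2024-01-15T22:38:26.364Z"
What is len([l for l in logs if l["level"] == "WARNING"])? 2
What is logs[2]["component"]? "api"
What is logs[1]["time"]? "2024-01-15T22:43:34.042Z"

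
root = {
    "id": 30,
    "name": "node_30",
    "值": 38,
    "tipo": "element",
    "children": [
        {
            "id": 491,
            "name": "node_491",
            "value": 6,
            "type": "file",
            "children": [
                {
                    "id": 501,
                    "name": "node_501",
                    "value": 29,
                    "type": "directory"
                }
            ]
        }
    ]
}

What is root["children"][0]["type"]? "file"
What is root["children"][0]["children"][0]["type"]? "directory"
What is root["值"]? 38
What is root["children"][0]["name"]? "node_491"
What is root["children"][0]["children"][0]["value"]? 29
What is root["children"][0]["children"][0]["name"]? "node_501"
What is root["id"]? 30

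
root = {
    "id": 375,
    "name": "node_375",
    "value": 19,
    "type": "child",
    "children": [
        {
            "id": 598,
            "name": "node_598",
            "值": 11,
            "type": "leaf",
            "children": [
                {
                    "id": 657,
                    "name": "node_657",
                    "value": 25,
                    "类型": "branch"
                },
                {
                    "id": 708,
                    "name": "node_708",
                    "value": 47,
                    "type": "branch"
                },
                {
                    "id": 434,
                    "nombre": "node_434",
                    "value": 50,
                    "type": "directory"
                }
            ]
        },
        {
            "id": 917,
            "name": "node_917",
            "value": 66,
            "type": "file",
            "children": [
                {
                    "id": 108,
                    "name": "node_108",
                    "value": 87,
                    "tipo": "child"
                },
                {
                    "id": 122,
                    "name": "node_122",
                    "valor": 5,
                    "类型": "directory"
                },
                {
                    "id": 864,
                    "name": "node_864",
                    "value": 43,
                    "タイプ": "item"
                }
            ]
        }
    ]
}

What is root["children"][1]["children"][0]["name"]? "node_108"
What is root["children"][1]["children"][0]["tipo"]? "child"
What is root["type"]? "child"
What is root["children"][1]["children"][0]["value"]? 87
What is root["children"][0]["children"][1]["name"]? "node_708"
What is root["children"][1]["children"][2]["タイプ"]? "item"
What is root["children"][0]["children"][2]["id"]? 434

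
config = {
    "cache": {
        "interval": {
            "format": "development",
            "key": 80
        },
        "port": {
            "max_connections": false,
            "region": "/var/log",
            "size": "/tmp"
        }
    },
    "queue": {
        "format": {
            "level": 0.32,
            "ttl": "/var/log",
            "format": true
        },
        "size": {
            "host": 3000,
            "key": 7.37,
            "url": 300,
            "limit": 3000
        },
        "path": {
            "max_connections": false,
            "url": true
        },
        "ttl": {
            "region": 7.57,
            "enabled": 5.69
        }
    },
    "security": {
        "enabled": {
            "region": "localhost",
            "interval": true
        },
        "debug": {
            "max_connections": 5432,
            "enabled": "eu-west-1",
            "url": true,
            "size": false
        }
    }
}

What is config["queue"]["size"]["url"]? 300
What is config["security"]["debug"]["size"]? False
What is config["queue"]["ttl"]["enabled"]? 5.69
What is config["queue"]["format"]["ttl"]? "/var/log"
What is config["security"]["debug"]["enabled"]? "eu-west-1"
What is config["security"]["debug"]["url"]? True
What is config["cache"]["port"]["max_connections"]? False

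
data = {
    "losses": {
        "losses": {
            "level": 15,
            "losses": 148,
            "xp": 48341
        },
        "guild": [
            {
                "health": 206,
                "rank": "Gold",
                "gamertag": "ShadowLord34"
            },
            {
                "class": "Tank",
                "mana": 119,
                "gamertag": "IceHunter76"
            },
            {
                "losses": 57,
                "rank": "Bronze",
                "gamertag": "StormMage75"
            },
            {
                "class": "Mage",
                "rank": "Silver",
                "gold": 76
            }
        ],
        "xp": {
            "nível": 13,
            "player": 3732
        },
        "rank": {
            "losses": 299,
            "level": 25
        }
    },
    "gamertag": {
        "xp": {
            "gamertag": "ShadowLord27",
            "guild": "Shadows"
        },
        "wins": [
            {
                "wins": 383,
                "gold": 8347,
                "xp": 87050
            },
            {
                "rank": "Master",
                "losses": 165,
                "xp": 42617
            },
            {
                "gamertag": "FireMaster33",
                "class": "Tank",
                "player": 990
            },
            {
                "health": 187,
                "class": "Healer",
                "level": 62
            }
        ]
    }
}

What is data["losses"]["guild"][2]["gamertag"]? "StormMage75"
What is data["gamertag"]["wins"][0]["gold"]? 8347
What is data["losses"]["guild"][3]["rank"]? "Silver"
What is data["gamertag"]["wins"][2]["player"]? 990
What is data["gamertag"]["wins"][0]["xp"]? 87050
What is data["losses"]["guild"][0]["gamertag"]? "ShadowLord34"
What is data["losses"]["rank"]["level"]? 25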